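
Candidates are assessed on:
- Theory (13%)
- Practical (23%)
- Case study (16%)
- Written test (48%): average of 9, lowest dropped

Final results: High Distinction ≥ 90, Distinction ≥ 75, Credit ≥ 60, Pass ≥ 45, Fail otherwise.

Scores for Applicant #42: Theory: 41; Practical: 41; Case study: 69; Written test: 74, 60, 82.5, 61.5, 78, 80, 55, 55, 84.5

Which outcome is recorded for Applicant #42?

Credit

Written test: drop 55 → average of remaining 8 = 575.5/8 = 71.9375
Weighted total:
  Theory 41 × 0.13 = 5.33
  Practical 41 × 0.23 = 9.43
  Case study 69 × 0.16 = 11.04
  Written test 71.9375 × 0.48 = 34.53
Sum = 60.33
60.33 is ≥ 60 and < 75 → Credit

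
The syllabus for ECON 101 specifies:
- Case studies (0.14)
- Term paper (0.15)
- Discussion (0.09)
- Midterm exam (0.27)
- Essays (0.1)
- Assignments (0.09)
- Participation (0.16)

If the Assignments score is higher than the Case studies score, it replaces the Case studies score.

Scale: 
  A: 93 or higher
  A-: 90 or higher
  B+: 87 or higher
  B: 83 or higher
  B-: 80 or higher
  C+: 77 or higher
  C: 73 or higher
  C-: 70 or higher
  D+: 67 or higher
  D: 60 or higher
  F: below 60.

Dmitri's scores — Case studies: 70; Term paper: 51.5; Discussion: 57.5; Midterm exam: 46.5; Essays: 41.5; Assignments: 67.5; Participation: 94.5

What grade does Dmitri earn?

Assignments (67.5) ≤ Case studies (70), so Case studies stays at 70.
Weighted total:
  Case studies 70 × 0.14 = 9.8
  Term paper 51.5 × 0.15 = 7.725
  Discussion 57.5 × 0.09 = 5.175
  Midterm exam 46.5 × 0.27 = 12.555
  Essays 41.5 × 0.1 = 4.15
  Assignments 67.5 × 0.09 = 6.075
  Participation 94.5 × 0.16 = 15.12
Sum = 60.6
60.6 is ≥ 60 and < 67 → D

D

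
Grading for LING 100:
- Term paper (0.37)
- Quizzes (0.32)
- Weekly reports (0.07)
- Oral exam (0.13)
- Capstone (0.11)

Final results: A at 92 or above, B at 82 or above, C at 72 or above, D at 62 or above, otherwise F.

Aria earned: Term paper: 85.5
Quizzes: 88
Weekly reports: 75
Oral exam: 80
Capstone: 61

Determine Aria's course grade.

B

Weighted total:
  Term paper 85.5 × 0.37 = 31.635
  Quizzes 88 × 0.32 = 28.16
  Weekly reports 75 × 0.07 = 5.25
  Oral exam 80 × 0.13 = 10.4
  Capstone 61 × 0.11 = 6.71
Sum = 82.155
82.155 is ≥ 82 and < 92 → B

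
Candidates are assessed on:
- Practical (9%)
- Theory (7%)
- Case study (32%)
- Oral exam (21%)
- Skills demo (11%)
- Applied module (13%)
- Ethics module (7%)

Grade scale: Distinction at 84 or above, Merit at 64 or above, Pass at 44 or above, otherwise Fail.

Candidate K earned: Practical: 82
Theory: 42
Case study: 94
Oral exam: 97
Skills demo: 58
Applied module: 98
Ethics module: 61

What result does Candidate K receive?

Weighted total:
  Practical 82 × 0.09 = 7.38
  Theory 42 × 0.07 = 2.94
  Case study 94 × 0.32 = 30.08
  Oral exam 97 × 0.21 = 20.37
  Skills demo 58 × 0.11 = 6.38
  Applied module 98 × 0.13 = 12.74
  Ethics module 61 × 0.07 = 4.27
Sum = 84.16
84.16 ≥ 84 → Distinction

Distinction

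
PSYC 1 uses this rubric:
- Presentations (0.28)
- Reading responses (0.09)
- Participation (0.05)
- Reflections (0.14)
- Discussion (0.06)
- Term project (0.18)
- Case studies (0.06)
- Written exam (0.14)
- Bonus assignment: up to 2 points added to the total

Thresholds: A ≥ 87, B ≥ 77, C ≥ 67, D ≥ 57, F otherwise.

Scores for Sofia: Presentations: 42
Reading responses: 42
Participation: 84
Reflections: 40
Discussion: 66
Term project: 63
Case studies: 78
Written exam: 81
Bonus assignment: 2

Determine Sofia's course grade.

D

Weighted total:
  Presentations 42 × 0.28 = 11.76
  Reading responses 42 × 0.09 = 3.78
  Participation 84 × 0.05 = 4.2
  Reflections 40 × 0.14 = 5.6
  Discussion 66 × 0.06 = 3.96
  Term project 63 × 0.18 = 11.34
  Case studies 78 × 0.06 = 4.68
  Written exam 81 × 0.14 = 11.34
Sum = 56.66
Bonus assignment: 56.66 + 2 = 58.66
58.66 is ≥ 57 and < 67 → D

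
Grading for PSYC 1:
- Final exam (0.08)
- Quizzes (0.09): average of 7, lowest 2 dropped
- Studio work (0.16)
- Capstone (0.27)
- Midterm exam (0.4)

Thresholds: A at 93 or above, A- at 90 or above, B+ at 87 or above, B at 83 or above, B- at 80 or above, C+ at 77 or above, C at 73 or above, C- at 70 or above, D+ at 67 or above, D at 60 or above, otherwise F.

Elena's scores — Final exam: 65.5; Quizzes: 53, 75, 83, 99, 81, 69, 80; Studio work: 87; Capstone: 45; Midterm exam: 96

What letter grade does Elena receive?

C+

Quizzes: drop 53, 69 → average of remaining 5 = 418/5 = 83.6
Weighted total:
  Final exam 65.5 × 0.08 = 5.24
  Quizzes 83.6 × 0.09 = 7.524
  Studio work 87 × 0.16 = 13.92
  Capstone 45 × 0.27 = 12.15
  Midterm exam 96 × 0.4 = 38.4
Sum = 77.234
77.234 is ≥ 77 and < 80 → C+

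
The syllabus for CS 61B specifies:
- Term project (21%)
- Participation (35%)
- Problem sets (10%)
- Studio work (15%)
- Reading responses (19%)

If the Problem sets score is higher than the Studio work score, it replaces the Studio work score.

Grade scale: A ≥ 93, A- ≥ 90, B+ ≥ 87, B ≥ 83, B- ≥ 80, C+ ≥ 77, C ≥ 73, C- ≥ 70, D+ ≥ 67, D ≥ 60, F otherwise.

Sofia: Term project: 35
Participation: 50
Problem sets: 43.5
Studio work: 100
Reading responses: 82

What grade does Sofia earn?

Problem sets (43.5) ≤ Studio work (100), so Studio work stays at 100.
Weighted total:
  Term project 35 × 0.21 = 7.35
  Participation 50 × 0.35 = 17.5
  Problem sets 43.5 × 0.1 = 4.35
  Studio work 100 × 0.15 = 15
  Reading responses 82 × 0.19 = 15.58
Sum = 59.78
59.78 < 60 → F

F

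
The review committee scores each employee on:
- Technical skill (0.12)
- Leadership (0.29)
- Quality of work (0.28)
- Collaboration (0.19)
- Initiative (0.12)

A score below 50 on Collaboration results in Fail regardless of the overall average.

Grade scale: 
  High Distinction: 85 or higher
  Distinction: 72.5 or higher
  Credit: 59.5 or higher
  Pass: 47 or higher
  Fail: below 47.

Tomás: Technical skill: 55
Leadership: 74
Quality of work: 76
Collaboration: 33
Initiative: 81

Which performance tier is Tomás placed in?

Fail

Collaboration score 33 < 50: minimum not met.
Weighted total:
  Technical skill 55 × 0.12 = 6.6
  Leadership 74 × 0.29 = 21.46
  Quality of work 76 × 0.28 = 21.28
  Collaboration 33 × 0.19 = 6.27
  Initiative 81 × 0.12 = 9.72
Sum = 65.33
Because the Collaboration minimum was not met, the result is Fail.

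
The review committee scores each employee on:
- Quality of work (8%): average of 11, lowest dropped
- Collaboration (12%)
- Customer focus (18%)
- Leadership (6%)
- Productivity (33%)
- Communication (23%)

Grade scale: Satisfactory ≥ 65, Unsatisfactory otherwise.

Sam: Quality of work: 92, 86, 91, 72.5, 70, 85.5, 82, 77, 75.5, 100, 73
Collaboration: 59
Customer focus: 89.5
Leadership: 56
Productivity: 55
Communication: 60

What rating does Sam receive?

Quality of work: drop 70 → average of remaining 10 = 834.5/10 = 83.45
Weighted total:
  Quality of work 83.45 × 0.08 = 6.676
  Collaboration 59 × 0.12 = 7.08
  Customer focus 89.5 × 0.18 = 16.11
  Leadership 56 × 0.06 = 3.36
  Productivity 55 × 0.33 = 18.15
  Communication 60 × 0.23 = 13.8
Sum = 65.176
65.176 ≥ 65 → Satisfactory

Satisfactory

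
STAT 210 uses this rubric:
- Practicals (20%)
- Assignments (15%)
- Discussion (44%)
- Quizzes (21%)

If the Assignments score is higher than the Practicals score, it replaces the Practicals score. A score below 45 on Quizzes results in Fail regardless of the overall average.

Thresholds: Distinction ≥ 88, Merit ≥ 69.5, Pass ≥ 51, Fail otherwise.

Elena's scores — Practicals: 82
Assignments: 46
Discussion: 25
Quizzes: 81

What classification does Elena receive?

Pass

Assignments (46) ≤ Practicals (82), so Practicals stays at 82.
Quizzes score 81 ≥ 45: minimum met.
Weighted total:
  Practicals 82 × 0.2 = 16.4
  Assignments 46 × 0.15 = 6.9
  Discussion 25 × 0.44 = 11
  Quizzes 81 × 0.21 = 17.01
Sum = 51.31
51.31 is ≥ 51 and < 69.5 → Pass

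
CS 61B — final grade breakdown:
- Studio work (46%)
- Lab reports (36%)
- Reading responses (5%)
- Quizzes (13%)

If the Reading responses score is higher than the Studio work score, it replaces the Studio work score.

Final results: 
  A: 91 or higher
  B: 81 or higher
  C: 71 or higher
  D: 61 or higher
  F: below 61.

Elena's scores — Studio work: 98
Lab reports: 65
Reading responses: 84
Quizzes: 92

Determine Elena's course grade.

B

Reading responses (84) ≤ Studio work (98), so Studio work stays at 98.
Weighted total:
  Studio work 98 × 0.46 = 45.08
  Lab reports 65 × 0.36 = 23.4
  Reading responses 84 × 0.05 = 4.2
  Quizzes 92 × 0.13 = 11.96
Sum = 84.64
84.64 is ≥ 81 and < 91 → B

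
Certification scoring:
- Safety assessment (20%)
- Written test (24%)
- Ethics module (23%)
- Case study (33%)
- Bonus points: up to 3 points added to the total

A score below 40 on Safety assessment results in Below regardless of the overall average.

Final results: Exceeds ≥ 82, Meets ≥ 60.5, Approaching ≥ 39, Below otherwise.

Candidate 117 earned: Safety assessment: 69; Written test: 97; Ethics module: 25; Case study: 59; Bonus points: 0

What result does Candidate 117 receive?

Meets

Safety assessment score 69 ≥ 40: minimum met.
Weighted total:
  Safety assessment 69 × 0.2 = 13.8
  Written test 97 × 0.24 = 23.28
  Ethics module 25 × 0.23 = 5.75
  Case study 59 × 0.33 = 19.47
Sum = 62.3
Bonus points: 62.3 + 0 = 62.3
62.3 is ≥ 60.5 and < 82 → Meets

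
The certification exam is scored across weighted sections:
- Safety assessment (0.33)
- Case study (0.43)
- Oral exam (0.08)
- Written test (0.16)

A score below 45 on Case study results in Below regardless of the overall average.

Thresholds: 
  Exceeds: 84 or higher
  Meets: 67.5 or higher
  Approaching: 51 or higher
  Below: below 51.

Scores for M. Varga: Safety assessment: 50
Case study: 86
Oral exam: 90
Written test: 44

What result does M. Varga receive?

Case study score 86 ≥ 45: minimum met.
Weighted total:
  Safety assessment 50 × 0.33 = 16.5
  Case study 86 × 0.43 = 36.98
  Oral exam 90 × 0.08 = 7.2
  Written test 44 × 0.16 = 7.04
Sum = 67.72
67.72 is ≥ 67.5 and < 84 → Meets

Meets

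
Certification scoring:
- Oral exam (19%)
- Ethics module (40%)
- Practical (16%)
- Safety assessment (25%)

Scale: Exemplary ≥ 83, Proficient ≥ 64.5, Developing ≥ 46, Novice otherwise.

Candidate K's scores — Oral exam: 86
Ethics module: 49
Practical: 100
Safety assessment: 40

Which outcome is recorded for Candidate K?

Weighted total:
  Oral exam 86 × 0.19 = 16.34
  Ethics module 49 × 0.4 = 19.6
  Practical 100 × 0.16 = 16
  Safety assessment 40 × 0.25 = 10
Sum = 61.94
61.94 is ≥ 46 and < 64.5 → Developing

Developing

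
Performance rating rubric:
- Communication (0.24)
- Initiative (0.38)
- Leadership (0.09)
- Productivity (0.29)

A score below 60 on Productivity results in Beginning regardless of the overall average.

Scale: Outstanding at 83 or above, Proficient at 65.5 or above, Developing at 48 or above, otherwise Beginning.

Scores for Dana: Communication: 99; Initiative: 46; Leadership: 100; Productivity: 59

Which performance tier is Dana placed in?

Productivity score 59 < 60: minimum not met.
Weighted total:
  Communication 99 × 0.24 = 23.76
  Initiative 46 × 0.38 = 17.48
  Leadership 100 × 0.09 = 9
  Productivity 59 × 0.29 = 17.11
Sum = 67.35
Because the Productivity minimum was not met, the result is Beginning.

Beginning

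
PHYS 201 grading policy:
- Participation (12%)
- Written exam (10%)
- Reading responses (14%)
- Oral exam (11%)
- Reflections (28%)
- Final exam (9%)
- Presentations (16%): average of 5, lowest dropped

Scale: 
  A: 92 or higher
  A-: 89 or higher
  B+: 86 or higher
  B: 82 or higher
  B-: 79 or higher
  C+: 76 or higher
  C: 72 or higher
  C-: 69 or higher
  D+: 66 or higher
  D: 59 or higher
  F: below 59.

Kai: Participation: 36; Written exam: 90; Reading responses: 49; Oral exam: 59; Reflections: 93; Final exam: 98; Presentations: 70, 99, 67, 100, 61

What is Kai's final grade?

C

Presentations: drop 61 → average of remaining 4 = 336/4 = 84
Weighted total:
  Participation 36 × 0.12 = 4.32
  Written exam 90 × 0.1 = 9
  Reading responses 49 × 0.14 = 6.86
  Oral exam 59 × 0.11 = 6.49
  Reflections 93 × 0.28 = 26.04
  Final exam 98 × 0.09 = 8.82
  Presentations 84 × 0.16 = 13.44
Sum = 74.97
74.97 is ≥ 72 and < 76 → C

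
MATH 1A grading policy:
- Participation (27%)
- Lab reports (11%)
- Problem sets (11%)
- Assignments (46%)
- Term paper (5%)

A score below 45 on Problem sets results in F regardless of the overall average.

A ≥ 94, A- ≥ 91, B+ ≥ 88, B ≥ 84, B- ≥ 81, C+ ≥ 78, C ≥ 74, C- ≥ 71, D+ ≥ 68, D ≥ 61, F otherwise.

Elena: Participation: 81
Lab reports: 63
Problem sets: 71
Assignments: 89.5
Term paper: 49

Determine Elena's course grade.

Problem sets score 71 ≥ 45: minimum met.
Weighted total:
  Participation 81 × 0.27 = 21.87
  Lab reports 63 × 0.11 = 6.93
  Problem sets 71 × 0.11 = 7.81
  Assignments 89.5 × 0.46 = 41.17
  Term paper 49 × 0.05 = 2.45
Sum = 80.23
80.23 is ≥ 78 and < 81 → C+

C+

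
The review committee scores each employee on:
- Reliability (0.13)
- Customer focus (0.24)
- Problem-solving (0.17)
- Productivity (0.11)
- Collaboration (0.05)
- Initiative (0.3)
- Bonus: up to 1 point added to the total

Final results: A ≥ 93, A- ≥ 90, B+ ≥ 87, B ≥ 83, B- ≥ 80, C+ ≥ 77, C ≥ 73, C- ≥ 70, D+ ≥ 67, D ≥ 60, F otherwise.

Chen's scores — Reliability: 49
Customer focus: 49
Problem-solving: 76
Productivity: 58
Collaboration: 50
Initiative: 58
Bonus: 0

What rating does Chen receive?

Weighted total:
  Reliability 49 × 0.13 = 6.37
  Customer focus 49 × 0.24 = 11.76
  Problem-solving 76 × 0.17 = 12.92
  Productivity 58 × 0.11 = 6.38
  Collaboration 50 × 0.05 = 2.5
  Initiative 58 × 0.3 = 17.4
Sum = 57.33
Bonus: 57.33 + 0 = 57.33
57.33 < 60 → F

F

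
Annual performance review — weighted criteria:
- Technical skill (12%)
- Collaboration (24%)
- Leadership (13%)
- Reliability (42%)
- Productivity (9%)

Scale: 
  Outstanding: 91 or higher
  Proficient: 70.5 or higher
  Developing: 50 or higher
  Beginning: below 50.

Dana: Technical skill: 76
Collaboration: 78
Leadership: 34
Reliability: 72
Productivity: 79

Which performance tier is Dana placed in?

Weighted total:
  Technical skill 76 × 0.12 = 9.12
  Collaboration 78 × 0.24 = 18.72
  Leadership 34 × 0.13 = 4.42
  Reliability 72 × 0.42 = 30.24
  Productivity 79 × 0.09 = 7.11
Sum = 69.61
69.61 is ≥ 50 and < 70.5 → Developing

Developing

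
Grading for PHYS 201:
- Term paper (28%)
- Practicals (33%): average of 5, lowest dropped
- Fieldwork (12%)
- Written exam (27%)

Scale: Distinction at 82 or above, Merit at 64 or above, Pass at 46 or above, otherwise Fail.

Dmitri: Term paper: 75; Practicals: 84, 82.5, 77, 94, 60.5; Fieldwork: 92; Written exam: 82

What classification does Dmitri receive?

Distinction

Practicals: drop 60.5 → average of remaining 4 = 337.5/4 = 84.375
Weighted total:
  Term paper 75 × 0.28 = 21
  Practicals 84.375 × 0.33 = 27.84375
  Fieldwork 92 × 0.12 = 11.04
  Written exam 82 × 0.27 = 22.14
Sum = 82.02375
82.02375 ≥ 82 → Distinction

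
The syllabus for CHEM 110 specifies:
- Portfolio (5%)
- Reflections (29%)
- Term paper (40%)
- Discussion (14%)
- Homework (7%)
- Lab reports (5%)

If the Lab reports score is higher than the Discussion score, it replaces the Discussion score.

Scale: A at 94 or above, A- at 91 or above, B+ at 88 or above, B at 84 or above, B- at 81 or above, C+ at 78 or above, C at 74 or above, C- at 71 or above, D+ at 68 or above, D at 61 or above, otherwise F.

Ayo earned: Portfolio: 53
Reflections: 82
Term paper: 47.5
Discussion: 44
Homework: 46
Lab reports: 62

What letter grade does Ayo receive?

Lab reports (62) > Discussion (44), so Discussion counts as 62.
Weighted total:
  Portfolio 53 × 0.05 = 2.65
  Reflections 82 × 0.29 = 23.78
  Term paper 47.5 × 0.4 = 19
  Discussion 62 × 0.14 = 8.68
  Homework 46 × 0.07 = 3.22
  Lab reports 62 × 0.05 = 3.1
Sum = 60.43
60.43 < 61 → F

F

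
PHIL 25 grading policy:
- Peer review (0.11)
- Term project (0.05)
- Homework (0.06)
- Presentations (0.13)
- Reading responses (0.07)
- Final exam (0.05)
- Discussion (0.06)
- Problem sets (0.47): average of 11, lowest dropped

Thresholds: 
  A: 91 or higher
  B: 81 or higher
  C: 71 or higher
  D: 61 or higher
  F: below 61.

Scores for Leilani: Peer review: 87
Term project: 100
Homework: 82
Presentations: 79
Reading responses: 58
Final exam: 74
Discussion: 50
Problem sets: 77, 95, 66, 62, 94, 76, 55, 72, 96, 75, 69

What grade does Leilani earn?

Problem sets: drop 55 → average of remaining 10 = 782/10 = 78.2
Weighted total:
  Peer review 87 × 0.11 = 9.57
  Term project 100 × 0.05 = 5
  Homework 82 × 0.06 = 4.92
  Presentations 79 × 0.13 = 10.27
  Reading responses 58 × 0.07 = 4.06
  Final exam 74 × 0.05 = 3.7
  Discussion 50 × 0.06 = 3
  Problem sets 78.2 × 0.47 = 36.754
Sum = 77.274
77.274 is ≥ 71 and < 81 → C

C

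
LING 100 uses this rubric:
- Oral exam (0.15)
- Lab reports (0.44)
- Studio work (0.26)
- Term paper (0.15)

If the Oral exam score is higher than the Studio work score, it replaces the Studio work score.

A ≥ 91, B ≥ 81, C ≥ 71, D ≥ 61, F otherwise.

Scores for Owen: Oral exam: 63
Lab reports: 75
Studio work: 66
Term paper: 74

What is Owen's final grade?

D

Oral exam (63) ≤ Studio work (66), so Studio work stays at 66.
Weighted total:
  Oral exam 63 × 0.15 = 9.45
  Lab reports 75 × 0.44 = 33
  Studio work 66 × 0.26 = 17.16
  Term paper 74 × 0.15 = 11.1
Sum = 70.71
70.71 is ≥ 61 and < 71 → D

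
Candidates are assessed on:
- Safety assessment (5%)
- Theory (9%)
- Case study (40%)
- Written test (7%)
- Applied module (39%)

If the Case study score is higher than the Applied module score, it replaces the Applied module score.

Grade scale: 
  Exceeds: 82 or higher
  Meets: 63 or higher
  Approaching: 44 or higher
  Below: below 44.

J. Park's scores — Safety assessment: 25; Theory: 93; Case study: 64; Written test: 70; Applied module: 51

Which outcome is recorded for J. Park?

Case study (64) > Applied module (51), so Applied module counts as 64.
Weighted total:
  Safety assessment 25 × 0.05 = 1.25
  Theory 93 × 0.09 = 8.37
  Case study 64 × 0.4 = 25.6
  Written test 70 × 0.07 = 4.9
  Applied module 64 × 0.39 = 24.96
Sum = 65.08
65.08 is ≥ 63 and < 82 → Meets

Meets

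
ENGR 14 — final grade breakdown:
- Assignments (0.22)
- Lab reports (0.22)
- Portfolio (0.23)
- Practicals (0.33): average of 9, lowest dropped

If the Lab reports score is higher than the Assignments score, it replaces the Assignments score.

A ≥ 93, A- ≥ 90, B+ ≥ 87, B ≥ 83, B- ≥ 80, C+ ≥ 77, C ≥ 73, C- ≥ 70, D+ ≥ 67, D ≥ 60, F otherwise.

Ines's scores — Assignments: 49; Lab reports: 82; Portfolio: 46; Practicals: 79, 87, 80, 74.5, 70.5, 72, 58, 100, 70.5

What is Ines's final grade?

Practicals: drop 58 → average of remaining 8 = 633.5/8 = 79.1875
Lab reports (82) > Assignments (49), so Assignments counts as 82.
Weighted total:
  Assignments 82 × 0.22 = 18.04
  Lab reports 82 × 0.22 = 18.04
  Portfolio 46 × 0.23 = 10.58
  Practicals 79.1875 × 0.33 = 26.131875
Sum = 72.791875
72.791875 is ≥ 70 and < 73 → C-

C-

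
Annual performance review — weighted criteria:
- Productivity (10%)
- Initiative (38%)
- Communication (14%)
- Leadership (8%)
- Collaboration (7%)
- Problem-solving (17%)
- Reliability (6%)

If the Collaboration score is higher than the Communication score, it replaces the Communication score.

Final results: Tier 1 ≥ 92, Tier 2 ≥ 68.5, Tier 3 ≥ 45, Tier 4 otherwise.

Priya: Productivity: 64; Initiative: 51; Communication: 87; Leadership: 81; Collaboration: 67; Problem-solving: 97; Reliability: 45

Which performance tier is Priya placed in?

Collaboration (67) ≤ Communication (87), so Communication stays at 87.
Weighted total:
  Productivity 64 × 0.1 = 6.4
  Initiative 51 × 0.38 = 19.38
  Communication 87 × 0.14 = 12.18
  Leadership 81 × 0.08 = 6.48
  Collaboration 67 × 0.07 = 4.69
  Problem-solving 97 × 0.17 = 16.49
  Reliability 45 × 0.06 = 2.7
Sum = 68.32
68.32 is ≥ 45 and < 68.5 → Tier 3

Tier 3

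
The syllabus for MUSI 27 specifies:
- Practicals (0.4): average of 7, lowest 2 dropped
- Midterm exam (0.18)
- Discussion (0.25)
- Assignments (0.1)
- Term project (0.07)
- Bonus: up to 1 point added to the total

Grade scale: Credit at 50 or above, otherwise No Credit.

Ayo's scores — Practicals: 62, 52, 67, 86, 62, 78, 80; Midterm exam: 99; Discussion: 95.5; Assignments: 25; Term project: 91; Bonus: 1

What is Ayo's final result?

Credit

Practicals: drop 52, 62 → average of remaining 5 = 373/5 = 74.6
Weighted total:
  Practicals 74.6 × 0.4 = 29.84
  Midterm exam 99 × 0.18 = 17.82
  Discussion 95.5 × 0.25 = 23.875
  Assignments 25 × 0.1 = 2.5
  Term project 91 × 0.07 = 6.37
Sum = 80.405
Bonus: 80.405 + 1 = 81.405
81.405 ≥ 50 → Credit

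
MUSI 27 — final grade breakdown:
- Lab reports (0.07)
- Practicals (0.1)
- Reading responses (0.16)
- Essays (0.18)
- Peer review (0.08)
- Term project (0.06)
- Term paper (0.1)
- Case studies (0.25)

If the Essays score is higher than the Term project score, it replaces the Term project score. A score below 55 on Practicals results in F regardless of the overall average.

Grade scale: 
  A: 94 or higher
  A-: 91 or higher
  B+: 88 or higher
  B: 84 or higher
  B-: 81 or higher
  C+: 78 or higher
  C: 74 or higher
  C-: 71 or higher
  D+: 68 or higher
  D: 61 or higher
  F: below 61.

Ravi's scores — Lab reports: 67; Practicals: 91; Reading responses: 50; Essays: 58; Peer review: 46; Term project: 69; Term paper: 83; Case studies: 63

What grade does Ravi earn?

D

Essays (58) ≤ Term project (69), so Term project stays at 69.
Practicals score 91 ≥ 55: minimum met.
Weighted total:
  Lab reports 67 × 0.07 = 4.69
  Practicals 91 × 0.1 = 9.1
  Reading responses 50 × 0.16 = 8
  Essays 58 × 0.18 = 10.44
  Peer review 46 × 0.08 = 3.68
  Term project 69 × 0.06 = 4.14
  Term paper 83 × 0.1 = 8.3
  Case studies 63 × 0.25 = 15.75
Sum = 64.1
64.1 is ≥ 61 and < 68 → D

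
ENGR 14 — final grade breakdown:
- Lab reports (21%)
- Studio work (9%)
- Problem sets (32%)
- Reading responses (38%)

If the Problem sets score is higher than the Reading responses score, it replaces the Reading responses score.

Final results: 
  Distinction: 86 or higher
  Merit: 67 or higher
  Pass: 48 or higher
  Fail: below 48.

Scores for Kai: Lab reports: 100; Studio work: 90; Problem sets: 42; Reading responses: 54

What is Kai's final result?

Pass

Problem sets (42) ≤ Reading responses (54), so Reading responses stays at 54.
Weighted total:
  Lab reports 100 × 0.21 = 21
  Studio work 90 × 0.09 = 8.1
  Problem sets 42 × 0.32 = 13.44
  Reading responses 54 × 0.38 = 20.52
Sum = 63.06
63.06 is ≥ 48 and < 67 → Pass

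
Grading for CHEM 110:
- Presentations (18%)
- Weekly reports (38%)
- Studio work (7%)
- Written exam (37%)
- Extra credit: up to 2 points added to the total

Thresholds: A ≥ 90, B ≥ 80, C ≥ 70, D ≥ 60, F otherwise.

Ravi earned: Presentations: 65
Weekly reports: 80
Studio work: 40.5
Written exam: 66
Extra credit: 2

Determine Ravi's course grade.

Weighted total:
  Presentations 65 × 0.18 = 11.7
  Weekly reports 80 × 0.38 = 30.4
  Studio work 40.5 × 0.07 = 2.835
  Written exam 66 × 0.37 = 24.42
Sum = 69.355
Extra credit: 69.355 + 2 = 71.355
71.355 is ≥ 70 and < 80 → C

C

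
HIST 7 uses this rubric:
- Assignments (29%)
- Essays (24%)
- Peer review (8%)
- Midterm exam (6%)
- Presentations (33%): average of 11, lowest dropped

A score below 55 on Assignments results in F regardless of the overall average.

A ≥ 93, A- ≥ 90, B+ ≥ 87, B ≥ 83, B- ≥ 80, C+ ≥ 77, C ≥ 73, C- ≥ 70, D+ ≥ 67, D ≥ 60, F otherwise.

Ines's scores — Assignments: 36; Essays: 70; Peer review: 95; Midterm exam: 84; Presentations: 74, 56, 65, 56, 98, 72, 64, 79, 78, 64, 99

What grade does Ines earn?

F

Presentations: drop 56 → average of remaining 10 = 749/10 = 74.9
Assignments score 36 < 55: minimum not met.
Weighted total:
  Assignments 36 × 0.29 = 10.44
  Essays 70 × 0.24 = 16.8
  Peer review 95 × 0.08 = 7.6
  Midterm exam 84 × 0.06 = 5.04
  Presentations 74.9 × 0.33 = 24.717
Sum = 64.597
Because the Assignments minimum was not met, the result is F.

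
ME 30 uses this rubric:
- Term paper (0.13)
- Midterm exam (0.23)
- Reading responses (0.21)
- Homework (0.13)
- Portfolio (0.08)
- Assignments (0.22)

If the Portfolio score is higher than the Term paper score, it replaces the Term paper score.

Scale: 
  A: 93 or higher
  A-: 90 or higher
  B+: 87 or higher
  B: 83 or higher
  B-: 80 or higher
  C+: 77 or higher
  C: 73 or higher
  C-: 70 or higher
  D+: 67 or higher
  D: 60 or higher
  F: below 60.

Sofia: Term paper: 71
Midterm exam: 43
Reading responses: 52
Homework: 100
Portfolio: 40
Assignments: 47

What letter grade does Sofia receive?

F

Portfolio (40) ≤ Term paper (71), so Term paper stays at 71.
Weighted total:
  Term paper 71 × 0.13 = 9.23
  Midterm exam 43 × 0.23 = 9.89
  Reading responses 52 × 0.21 = 10.92
  Homework 100 × 0.13 = 13
  Portfolio 40 × 0.08 = 3.2
  Assignments 47 × 0.22 = 10.34
Sum = 56.58
56.58 < 60 → F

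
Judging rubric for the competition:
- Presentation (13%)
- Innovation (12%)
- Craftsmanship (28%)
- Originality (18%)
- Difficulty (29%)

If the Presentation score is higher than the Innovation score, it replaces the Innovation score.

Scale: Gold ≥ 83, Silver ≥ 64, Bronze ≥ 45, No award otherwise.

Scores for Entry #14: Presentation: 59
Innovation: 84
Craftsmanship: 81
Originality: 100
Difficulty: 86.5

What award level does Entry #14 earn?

Gold

Presentation (59) ≤ Innovation (84), so Innovation stays at 84.
Weighted total:
  Presentation 59 × 0.13 = 7.67
  Innovation 84 × 0.12 = 10.08
  Craftsmanship 81 × 0.28 = 22.68
  Originality 100 × 0.18 = 18
  Difficulty 86.5 × 0.29 = 25.085
Sum = 83.515
83.515 ≥ 83 → Gold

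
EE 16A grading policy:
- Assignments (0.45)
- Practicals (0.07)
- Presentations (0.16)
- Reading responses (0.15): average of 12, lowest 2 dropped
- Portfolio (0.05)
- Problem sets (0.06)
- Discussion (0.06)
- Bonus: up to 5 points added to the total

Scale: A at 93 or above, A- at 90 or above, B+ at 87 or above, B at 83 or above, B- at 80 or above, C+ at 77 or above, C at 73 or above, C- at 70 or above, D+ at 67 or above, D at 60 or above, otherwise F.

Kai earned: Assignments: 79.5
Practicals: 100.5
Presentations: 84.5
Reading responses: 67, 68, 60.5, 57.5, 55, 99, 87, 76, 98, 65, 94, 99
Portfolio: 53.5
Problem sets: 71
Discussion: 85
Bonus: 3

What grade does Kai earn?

Reading responses: drop 55, 57.5 → average of remaining 10 = 813.5/10 = 81.35
Weighted total:
  Assignments 79.5 × 0.45 = 35.775
  Practicals 100.5 × 0.07 = 7.035
  Presentations 84.5 × 0.16 = 13.52
  Reading responses 81.35 × 0.15 = 12.2025
  Portfolio 53.5 × 0.05 = 2.675
  Problem sets 71 × 0.06 = 4.26
  Discussion 85 × 0.06 = 5.1
Sum = 80.5675
Bonus: 80.5675 + 3 = 83.5675
83.5675 is ≥ 83 and < 87 → B

B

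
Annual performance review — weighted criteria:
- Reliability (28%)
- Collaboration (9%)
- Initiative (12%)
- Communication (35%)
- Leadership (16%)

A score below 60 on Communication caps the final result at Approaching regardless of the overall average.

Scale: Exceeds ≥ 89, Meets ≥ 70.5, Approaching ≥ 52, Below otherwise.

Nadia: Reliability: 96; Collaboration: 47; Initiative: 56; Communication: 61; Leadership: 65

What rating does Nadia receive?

Communication score 61 ≥ 60: minimum met.
Weighted total:
  Reliability 96 × 0.28 = 26.88
  Collaboration 47 × 0.09 = 4.23
  Initiative 56 × 0.12 = 6.72
  Communication 61 × 0.35 = 21.35
  Leadership 65 × 0.16 = 10.4
Sum = 69.58
69.58 is ≥ 52 and < 70.5 → Approaching

Approaching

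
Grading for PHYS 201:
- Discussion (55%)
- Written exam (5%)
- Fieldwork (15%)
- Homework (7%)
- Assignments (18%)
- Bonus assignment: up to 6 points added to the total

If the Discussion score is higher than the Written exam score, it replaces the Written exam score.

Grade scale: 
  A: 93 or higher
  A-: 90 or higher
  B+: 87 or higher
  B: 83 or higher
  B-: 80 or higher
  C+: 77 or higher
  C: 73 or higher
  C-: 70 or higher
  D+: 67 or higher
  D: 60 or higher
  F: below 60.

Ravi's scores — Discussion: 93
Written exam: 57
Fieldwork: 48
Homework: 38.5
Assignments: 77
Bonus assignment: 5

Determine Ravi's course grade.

B

Discussion (93) > Written exam (57), so Written exam counts as 93.
Weighted total:
  Discussion 93 × 0.55 = 51.15
  Written exam 93 × 0.05 = 4.65
  Fieldwork 48 × 0.15 = 7.2
  Homework 38.5 × 0.07 = 2.695
  Assignments 77 × 0.18 = 13.86
Sum = 79.555
Bonus assignment: 79.555 + 5 = 84.555
84.555 is ≥ 83 and < 87 → B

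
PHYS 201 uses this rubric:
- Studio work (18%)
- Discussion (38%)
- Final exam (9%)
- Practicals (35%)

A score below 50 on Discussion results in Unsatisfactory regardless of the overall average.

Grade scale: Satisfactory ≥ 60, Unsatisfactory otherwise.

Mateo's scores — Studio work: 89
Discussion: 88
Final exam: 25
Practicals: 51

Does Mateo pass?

Discussion score 88 ≥ 50: minimum met.
Weighted total:
  Studio work 89 × 0.18 = 16.02
  Discussion 88 × 0.38 = 33.44
  Final exam 25 × 0.09 = 2.25
  Practicals 51 × 0.35 = 17.85
Sum = 69.56
69.56 ≥ 60 → Satisfactory

Satisfactory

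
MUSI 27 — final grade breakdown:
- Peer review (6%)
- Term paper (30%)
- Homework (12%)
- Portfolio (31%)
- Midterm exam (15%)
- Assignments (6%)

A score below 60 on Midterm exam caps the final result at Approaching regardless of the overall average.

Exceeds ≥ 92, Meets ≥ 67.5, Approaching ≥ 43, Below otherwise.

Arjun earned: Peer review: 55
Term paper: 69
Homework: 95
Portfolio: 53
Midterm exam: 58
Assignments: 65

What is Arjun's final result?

Midterm exam score 58 < 60: minimum not met.
Weighted total:
  Peer review 55 × 0.06 = 3.3
  Term paper 69 × 0.3 = 20.7
  Homework 95 × 0.12 = 11.4
  Portfolio 53 × 0.31 = 16.43
  Midterm exam 58 × 0.15 = 8.7
  Assignments 65 × 0.06 = 3.9
Sum = 64.43
64.43 would be Approaching; cap at Approaching applies → Approaching.

Approaching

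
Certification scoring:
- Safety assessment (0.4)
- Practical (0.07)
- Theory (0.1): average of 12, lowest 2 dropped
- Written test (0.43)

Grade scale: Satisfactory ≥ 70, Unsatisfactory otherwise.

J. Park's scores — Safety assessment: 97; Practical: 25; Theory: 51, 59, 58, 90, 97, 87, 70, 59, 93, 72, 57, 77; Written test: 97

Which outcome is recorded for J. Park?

Satisfactory

Theory: drop 51, 57 → average of remaining 10 = 762/10 = 76.2
Weighted total:
  Safety assessment 97 × 0.4 = 38.8
  Practical 25 × 0.07 = 1.75
  Theory 76.2 × 0.1 = 7.62
  Written test 97 × 0.43 = 41.71
Sum = 89.88
89.88 ≥ 70 → Satisfactory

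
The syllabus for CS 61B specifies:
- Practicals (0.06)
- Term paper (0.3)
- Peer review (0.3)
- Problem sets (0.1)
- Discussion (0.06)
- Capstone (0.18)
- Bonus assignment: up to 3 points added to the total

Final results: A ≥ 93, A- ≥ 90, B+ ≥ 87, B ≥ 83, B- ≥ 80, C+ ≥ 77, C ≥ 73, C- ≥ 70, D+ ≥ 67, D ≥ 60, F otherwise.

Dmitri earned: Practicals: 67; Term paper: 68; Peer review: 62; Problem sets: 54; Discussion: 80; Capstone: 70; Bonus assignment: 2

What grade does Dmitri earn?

D+

Weighted total:
  Practicals 67 × 0.06 = 4.02
  Term paper 68 × 0.3 = 20.4
  Peer review 62 × 0.3 = 18.6
  Problem sets 54 × 0.1 = 5.4
  Discussion 80 × 0.06 = 4.8
  Capstone 70 × 0.18 = 12.6
Sum = 65.82
Bonus assignment: 65.82 + 2 = 67.82
67.82 is ≥ 67 and < 70 → D+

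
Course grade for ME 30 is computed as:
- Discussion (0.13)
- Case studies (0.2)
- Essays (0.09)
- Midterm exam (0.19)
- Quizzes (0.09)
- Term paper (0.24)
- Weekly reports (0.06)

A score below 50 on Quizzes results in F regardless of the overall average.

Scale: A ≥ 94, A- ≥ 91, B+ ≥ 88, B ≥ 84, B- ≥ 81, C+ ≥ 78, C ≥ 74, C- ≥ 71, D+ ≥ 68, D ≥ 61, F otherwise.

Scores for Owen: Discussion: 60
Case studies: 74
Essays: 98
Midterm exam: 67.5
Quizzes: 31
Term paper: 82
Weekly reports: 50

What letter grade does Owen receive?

F

Quizzes score 31 < 50: minimum not met.
Weighted total:
  Discussion 60 × 0.13 = 7.8
  Case studies 74 × 0.2 = 14.8
  Essays 98 × 0.09 = 8.82
  Midterm exam 67.5 × 0.19 = 12.825
  Quizzes 31 × 0.09 = 2.79
  Term paper 82 × 0.24 = 19.68
  Weekly reports 50 × 0.06 = 3
Sum = 69.715
Because the Quizzes minimum was not met, the result is F.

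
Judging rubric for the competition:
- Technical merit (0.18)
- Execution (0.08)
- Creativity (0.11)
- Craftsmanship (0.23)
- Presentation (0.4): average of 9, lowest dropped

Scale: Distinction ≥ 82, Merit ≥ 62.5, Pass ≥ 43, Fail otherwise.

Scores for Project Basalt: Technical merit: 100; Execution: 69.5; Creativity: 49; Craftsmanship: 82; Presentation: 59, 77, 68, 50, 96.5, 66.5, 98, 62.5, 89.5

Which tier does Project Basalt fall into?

Merit

Presentation: drop 50 → average of remaining 8 = 617/8 = 77.125
Weighted total:
  Technical merit 100 × 0.18 = 18
  Execution 69.5 × 0.08 = 5.56
  Creativity 49 × 0.11 = 5.39
  Craftsmanship 82 × 0.23 = 18.86
  Presentation 77.125 × 0.4 = 30.85
Sum = 78.66
78.66 is ≥ 62.5 and < 82 → Merit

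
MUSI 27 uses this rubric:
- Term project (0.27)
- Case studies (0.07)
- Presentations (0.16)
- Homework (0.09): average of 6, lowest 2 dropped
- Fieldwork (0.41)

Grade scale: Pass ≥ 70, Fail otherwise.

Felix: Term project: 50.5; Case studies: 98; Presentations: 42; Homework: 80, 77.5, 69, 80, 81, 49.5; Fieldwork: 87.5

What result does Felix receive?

Homework: drop 49.5, 69 → average of remaining 4 = 318.5/4 = 79.625
Weighted total:
  Term project 50.5 × 0.27 = 13.635
  Case studies 98 × 0.07 = 6.86
  Presentations 42 × 0.16 = 6.72
  Homework 79.625 × 0.09 = 7.16625
  Fieldwork 87.5 × 0.41 = 35.875
Sum = 70.25625
70.25625 ≥ 70 → Pass

Pass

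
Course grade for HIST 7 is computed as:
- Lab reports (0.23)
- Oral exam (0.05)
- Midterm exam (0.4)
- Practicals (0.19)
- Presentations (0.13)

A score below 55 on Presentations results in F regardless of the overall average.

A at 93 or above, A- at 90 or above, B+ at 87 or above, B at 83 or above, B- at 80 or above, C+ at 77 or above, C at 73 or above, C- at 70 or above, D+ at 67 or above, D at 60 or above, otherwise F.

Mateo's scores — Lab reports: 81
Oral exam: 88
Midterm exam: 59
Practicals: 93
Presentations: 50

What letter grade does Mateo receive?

Presentations score 50 < 55: minimum not met.
Weighted total:
  Lab reports 81 × 0.23 = 18.63
  Oral exam 88 × 0.05 = 4.4
  Midterm exam 59 × 0.4 = 23.6
  Practicals 93 × 0.19 = 17.67
  Presentations 50 × 0.13 = 6.5
Sum = 70.8
Because the Presentations minimum was not met, the result is F.

F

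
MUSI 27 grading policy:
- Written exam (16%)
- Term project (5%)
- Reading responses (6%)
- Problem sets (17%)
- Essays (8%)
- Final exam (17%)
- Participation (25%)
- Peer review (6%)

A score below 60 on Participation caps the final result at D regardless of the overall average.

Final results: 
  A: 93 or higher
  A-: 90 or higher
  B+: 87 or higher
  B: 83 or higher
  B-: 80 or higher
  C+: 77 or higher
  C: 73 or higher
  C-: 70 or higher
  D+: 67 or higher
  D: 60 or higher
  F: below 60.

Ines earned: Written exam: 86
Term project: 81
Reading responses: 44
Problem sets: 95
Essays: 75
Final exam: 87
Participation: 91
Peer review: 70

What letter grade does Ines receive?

Participation score 91 ≥ 60: minimum met.
Weighted total:
  Written exam 86 × 0.16 = 13.76
  Term project 81 × 0.05 = 4.05
  Reading responses 44 × 0.06 = 2.64
  Problem sets 95 × 0.17 = 16.15
  Essays 75 × 0.08 = 6
  Final exam 87 × 0.17 = 14.79
  Participation 91 × 0.25 = 22.75
  Peer review 70 × 0.06 = 4.2
Sum = 84.34
84.34 is ≥ 83 and < 87 → B

B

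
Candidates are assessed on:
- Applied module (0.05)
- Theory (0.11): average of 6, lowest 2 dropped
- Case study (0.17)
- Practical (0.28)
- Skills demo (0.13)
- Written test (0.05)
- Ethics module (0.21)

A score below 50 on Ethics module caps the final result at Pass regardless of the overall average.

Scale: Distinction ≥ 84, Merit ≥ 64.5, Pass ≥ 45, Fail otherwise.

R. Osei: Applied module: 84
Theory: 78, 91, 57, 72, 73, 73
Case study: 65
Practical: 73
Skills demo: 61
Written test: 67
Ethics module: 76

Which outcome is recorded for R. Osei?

Theory: drop 57, 72 → average of remaining 4 = 315/4 = 78.75
Ethics module score 76 ≥ 50: minimum met.
Weighted total:
  Applied module 84 × 0.05 = 4.2
  Theory 78.75 × 0.11 = 8.6625
  Case study 65 × 0.17 = 11.05
  Practical 73 × 0.28 = 20.44
  Skills demo 61 × 0.13 = 7.93
  Written test 67 × 0.05 = 3.35
  Ethics module 76 × 0.21 = 15.96
Sum = 71.5925
71.5925 is ≥ 64.5 and < 84 → Merit

Merit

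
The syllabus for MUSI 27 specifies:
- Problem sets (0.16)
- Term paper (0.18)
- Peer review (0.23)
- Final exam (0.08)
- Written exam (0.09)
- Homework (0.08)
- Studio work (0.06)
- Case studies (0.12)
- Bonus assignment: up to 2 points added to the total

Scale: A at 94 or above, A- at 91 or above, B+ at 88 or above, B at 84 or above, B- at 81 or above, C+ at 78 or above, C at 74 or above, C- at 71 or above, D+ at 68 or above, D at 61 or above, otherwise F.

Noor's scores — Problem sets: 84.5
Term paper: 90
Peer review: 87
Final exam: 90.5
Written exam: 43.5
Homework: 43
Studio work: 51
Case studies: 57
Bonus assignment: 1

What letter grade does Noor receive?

C

Weighted total:
  Problem sets 84.5 × 0.16 = 13.52
  Term paper 90 × 0.18 = 16.2
  Peer review 87 × 0.23 = 20.01
  Final exam 90.5 × 0.08 = 7.24
  Written exam 43.5 × 0.09 = 3.915
  Homework 43 × 0.08 = 3.44
  Studio work 51 × 0.06 = 3.06
  Case studies 57 × 0.12 = 6.84
Sum = 74.225
Bonus assignment: 74.225 + 1 = 75.225
75.225 is ≥ 74 and < 78 → C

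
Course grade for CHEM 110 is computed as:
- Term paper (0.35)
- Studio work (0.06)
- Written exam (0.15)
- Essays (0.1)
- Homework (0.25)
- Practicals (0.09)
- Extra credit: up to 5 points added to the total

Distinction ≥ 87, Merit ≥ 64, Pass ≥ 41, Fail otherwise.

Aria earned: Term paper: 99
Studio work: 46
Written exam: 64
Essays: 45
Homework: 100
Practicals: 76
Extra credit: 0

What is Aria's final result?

Merit

Weighted total:
  Term paper 99 × 0.35 = 34.65
  Studio work 46 × 0.06 = 2.76
  Written exam 64 × 0.15 = 9.6
  Essays 45 × 0.1 = 4.5
  Homework 100 × 0.25 = 25
  Practicals 76 × 0.09 = 6.84
Sum = 83.35
Extra credit: 83.35 + 0 = 83.35
83.35 is ≥ 64 and < 87 → Merit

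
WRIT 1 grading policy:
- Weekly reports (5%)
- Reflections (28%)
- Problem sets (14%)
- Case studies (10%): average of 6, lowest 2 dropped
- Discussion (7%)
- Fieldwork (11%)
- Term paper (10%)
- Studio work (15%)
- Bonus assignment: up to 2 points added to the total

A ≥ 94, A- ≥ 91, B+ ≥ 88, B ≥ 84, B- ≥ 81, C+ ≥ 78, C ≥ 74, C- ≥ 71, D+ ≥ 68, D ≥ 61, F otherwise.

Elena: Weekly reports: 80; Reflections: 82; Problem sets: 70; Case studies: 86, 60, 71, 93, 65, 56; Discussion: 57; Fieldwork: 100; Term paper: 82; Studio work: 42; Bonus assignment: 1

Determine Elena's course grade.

C

Case studies: drop 56, 60 → average of remaining 4 = 315/4 = 78.75
Weighted total:
  Weekly reports 80 × 0.05 = 4
  Reflections 82 × 0.28 = 22.96
  Problem sets 70 × 0.14 = 9.8
  Case studies 78.75 × 0.1 = 7.875
  Discussion 57 × 0.07 = 3.99
  Fieldwork 100 × 0.11 = 11
  Term paper 82 × 0.1 = 8.2
  Studio work 42 × 0.15 = 6.3
Sum = 74.125
Bonus assignment: 74.125 + 1 = 75.125
75.125 is ≥ 74 and < 78 → C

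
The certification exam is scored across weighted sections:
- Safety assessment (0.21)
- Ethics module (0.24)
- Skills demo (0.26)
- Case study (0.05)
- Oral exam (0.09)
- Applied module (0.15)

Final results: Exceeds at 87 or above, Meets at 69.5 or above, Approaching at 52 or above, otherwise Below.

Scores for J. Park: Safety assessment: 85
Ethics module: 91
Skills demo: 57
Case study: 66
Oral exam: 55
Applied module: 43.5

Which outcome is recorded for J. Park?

Approaching

Weighted total:
  Safety assessment 85 × 0.21 = 17.85
  Ethics module 91 × 0.24 = 21.84
  Skills demo 57 × 0.26 = 14.82
  Case study 66 × 0.05 = 3.3
  Oral exam 55 × 0.09 = 4.95
  Applied module 43.5 × 0.15 = 6.525
Sum = 69.285
69.285 is ≥ 52 and < 69.5 → Approaching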